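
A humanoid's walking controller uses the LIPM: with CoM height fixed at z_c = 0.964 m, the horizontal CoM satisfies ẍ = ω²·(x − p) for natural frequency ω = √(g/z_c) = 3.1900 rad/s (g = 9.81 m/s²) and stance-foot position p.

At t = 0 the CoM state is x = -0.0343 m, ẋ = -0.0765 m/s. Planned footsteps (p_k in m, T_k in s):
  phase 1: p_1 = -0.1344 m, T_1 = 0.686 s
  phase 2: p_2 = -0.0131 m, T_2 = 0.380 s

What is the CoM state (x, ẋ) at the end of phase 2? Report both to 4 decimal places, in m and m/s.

phase 1: p=-0.1344, T=0.686, ωT=2.188340, cosh=4.516248, sinh=4.404145; start (x,ẋ)=(-0.034300, -0.076500) → end (x,ẋ)=(0.212060, 1.060834)
phase 2: p=-0.0131, T=0.380, ωT=1.212200, cosh=1.829206, sinh=1.531664; start (x,ẋ)=(0.212060, 1.060834) → end (x,ẋ)=(0.908118, 3.040617)

x = 0.9081, ẋ = 3.0406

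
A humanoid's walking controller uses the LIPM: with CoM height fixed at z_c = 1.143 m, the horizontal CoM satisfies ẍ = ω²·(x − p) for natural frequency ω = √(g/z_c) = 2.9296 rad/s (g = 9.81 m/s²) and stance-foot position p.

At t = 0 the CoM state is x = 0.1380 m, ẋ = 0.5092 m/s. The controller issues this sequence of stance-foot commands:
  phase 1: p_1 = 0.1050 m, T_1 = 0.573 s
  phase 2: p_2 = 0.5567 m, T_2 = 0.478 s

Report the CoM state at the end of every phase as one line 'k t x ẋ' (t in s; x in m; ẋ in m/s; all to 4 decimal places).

phase 1: p=0.1050, T=0.573, ωT=1.678661, cosh=2.772499, sinh=2.585876; start (x,ẋ)=(0.138000, 0.509200) → end (x,ẋ)=(0.645949, 1.661751)
phase 2: p=0.5567, T=0.478, ωT=1.400349, cosh=2.151563, sinh=1.905052; start (x,ẋ)=(0.645949, 1.661751) → end (x,ẋ)=(1.829324, 4.073464)

1 0.5730 0.6459 1.6618
2 1.0510 1.8293 4.0735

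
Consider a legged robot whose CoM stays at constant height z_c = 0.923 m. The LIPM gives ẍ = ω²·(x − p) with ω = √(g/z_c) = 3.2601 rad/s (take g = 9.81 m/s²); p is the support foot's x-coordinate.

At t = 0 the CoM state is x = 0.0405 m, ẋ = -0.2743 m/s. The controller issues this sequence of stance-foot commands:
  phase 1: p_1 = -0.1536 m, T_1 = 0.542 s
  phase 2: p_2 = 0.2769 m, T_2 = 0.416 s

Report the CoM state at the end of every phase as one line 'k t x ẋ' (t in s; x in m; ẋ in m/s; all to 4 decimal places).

phase 1: p=-0.1536, T=0.542, ωT=1.766974, cosh=3.011983, sinh=2.841134; start (x,ẋ)=(0.040500, -0.274300) → end (x,ẋ)=(0.191977, 0.971641)
phase 2: p=0.2769, T=0.416, ωT=1.356202, cosh=2.069530, sinh=1.811892; start (x,ẋ)=(0.191977, 0.971641) → end (x,ẋ)=(0.641166, 1.509204)

1 0.5420 0.1920 0.9716
2 0.9580 0.6412 1.5092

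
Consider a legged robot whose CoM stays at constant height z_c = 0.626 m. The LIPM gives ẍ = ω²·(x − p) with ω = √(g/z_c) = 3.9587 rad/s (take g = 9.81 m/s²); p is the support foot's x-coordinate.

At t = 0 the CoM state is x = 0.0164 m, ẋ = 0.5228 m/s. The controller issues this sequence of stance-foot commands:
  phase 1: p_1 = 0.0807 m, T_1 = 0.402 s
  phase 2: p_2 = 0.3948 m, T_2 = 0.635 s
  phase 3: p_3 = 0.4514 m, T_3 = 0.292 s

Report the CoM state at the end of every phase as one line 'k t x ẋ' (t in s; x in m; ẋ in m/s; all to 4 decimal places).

phase 1: p=0.0807, T=0.402, ωT=1.591397, cosh=2.557124, sinh=2.353483; start (x,ẋ)=(0.016400, 0.522800) → end (x,ẋ)=(0.227086, 0.737798)
phase 2: p=0.3948, T=0.635, ωT=2.513774, cosh=6.216212, sinh=6.135250; start (x,ẋ)=(0.227086, 0.737798) → end (x,ẋ)=(0.495706, 0.512944)
phase 3: p=0.4514, T=0.292, ωT=1.155940, cosh=1.745886, sinh=1.431124; start (x,ẋ)=(0.495706, 0.512944) → end (x,ẋ)=(0.714190, 1.146553)

1 0.4020 0.2271 0.7378
2 1.0370 0.4957 0.5129
3 1.3290 0.7142 1.1466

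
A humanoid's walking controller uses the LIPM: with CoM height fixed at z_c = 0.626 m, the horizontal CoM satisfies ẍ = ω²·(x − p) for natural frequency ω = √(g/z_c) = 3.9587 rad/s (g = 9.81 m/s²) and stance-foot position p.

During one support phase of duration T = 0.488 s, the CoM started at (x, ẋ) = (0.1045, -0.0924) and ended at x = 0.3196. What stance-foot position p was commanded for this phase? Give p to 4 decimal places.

ωT = 3.9587·0.488 = 1.931846; cosh(ωT) = 3.523559, sinh(ωT) = 3.378678
x(T) = p + (x₀−p)·cosh(ωT) + (ẋ₀/ω)·sinh(ωT) ⇒ p·(1 − cosh) = x(T) − x₀·cosh − (ẋ₀/ω)·sinh
numerator   = 0.3196 − (0.1045)·3.523559 − (-0.0924/3.9587)·3.378678 = 0.030250
denominator = 1 − 3.523559 = -2.523559
p = 0.030250 / -2.523559 = -0.0120

p = -0.0120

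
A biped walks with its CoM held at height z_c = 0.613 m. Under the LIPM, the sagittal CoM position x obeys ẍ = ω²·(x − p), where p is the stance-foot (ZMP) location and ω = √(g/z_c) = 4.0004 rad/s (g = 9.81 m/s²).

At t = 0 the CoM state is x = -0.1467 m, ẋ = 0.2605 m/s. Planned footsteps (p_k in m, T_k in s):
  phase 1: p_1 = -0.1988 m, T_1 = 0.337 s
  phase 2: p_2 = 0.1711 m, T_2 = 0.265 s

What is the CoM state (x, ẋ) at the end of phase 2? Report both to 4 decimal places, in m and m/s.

phase 1: p=-0.1988, T=0.337, ωT=1.348135, cosh=2.054981, sinh=1.795257; start (x,ẋ)=(-0.146700, 0.260500) → end (x,ẋ)=(0.025169, 0.909491)
phase 2: p=0.1711, T=0.265, ωT=1.060106, cosh=1.616548, sinh=1.270129; start (x,ẋ)=(0.025169, 0.909491) → end (x,ẋ)=(0.223959, 0.728757)

x = 0.2240, ẋ = 0.7288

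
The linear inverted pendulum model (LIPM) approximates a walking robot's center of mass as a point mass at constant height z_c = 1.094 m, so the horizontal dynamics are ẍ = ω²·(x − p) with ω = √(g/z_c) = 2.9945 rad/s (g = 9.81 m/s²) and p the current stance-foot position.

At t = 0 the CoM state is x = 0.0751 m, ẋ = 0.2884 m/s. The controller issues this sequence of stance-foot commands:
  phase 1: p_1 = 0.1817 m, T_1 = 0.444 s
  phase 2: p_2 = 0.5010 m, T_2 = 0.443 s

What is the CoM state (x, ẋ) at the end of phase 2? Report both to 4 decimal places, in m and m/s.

x = -0.2233, ẋ = -1.8726

phase 1: p=0.1817, T=0.444, ωT=1.329558, cosh=2.021983, sinh=1.757389; start (x,ẋ)=(0.075100, 0.288400) → end (x,ẋ)=(0.135411, 0.022157)
phase 2: p=0.5010, T=0.443, ωT=1.326564, cosh=2.016730, sinh=1.751342; start (x,ẋ)=(0.135411, 0.022157) → end (x,ẋ)=(-0.223336, -1.872610)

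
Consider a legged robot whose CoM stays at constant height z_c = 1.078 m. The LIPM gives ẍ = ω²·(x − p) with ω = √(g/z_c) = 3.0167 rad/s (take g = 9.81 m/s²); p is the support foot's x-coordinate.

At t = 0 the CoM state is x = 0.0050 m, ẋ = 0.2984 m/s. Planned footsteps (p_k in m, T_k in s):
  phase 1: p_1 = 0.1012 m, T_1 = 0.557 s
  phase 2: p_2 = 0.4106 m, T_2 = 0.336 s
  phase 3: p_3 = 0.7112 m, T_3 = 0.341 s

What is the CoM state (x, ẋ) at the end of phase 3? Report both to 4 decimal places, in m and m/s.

phase 1: p=0.1012, T=0.557, ωT=1.680302, cosh=2.776747, sinh=2.590429; start (x,ẋ)=(0.005000, 0.298400) → end (x,ẋ)=(0.090312, 0.076822)
phase 2: p=0.4106, T=0.336, ωT=1.013611, cosh=1.559220, sinh=1.196314; start (x,ẋ)=(0.090312, 0.076822) → end (x,ẋ)=(-0.058335, -1.036112)
phase 3: p=0.7112, T=0.341, ωT=1.028695, cosh=1.577443, sinh=1.219969; start (x,ẋ)=(-0.058335, -1.036112) → end (x,ẋ)=(-0.921706, -4.466512)

x = -0.9217, ẋ = -4.4665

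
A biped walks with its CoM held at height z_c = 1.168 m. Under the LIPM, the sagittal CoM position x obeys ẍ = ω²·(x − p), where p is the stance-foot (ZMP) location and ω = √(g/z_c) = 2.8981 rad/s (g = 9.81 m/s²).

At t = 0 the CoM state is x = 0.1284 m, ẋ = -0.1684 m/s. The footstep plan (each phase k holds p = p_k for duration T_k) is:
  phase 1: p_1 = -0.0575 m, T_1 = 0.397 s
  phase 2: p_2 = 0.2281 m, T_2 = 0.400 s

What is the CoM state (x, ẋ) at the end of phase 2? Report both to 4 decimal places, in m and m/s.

x = 0.3838, ẋ = 0.6407

phase 1: p=-0.0575, T=0.397, ωT=1.150546, cosh=1.738190, sinh=1.421726; start (x,ẋ)=(0.128400, -0.168400) → end (x,ẋ)=(0.183017, 0.473253)
phase 2: p=0.2281, T=0.400, ωT=1.159240, cosh=1.750617, sinh=1.436893; start (x,ẋ)=(0.183017, 0.473253) → end (x,ẋ)=(0.383819, 0.640750)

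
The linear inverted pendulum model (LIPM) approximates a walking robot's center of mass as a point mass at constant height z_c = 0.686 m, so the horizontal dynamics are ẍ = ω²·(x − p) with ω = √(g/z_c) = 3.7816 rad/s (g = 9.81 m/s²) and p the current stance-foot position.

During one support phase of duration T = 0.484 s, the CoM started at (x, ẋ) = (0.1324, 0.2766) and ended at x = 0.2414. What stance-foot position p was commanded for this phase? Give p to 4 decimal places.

p = 0.1839

ωT = 3.7816·0.484 = 1.830294; cosh(ωT) = 3.198044, sinh(ωT) = 3.037678
x(T) = p + (x₀−p)·cosh(ωT) + (ẋ₀/ω)·sinh(ωT) ⇒ p·(1 − cosh) = x(T) − x₀·cosh − (ẋ₀/ω)·sinh
numerator   = 0.2414 − (0.1324)·3.198044 − (0.2766/3.7816)·3.037678 = -0.404208
denominator = 1 − 3.198044 = -2.198044
p = -0.404208 / -2.198044 = 0.1839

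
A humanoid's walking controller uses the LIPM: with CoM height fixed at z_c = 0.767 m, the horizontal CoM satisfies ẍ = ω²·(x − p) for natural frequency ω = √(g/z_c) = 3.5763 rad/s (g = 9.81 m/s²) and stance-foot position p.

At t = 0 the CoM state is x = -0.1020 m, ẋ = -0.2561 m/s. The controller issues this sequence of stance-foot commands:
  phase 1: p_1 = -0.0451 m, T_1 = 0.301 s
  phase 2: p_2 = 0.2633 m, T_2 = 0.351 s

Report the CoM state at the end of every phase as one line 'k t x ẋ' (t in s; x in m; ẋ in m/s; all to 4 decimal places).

phase 1: p=-0.0451, T=0.301, ωT=1.076466, cosh=1.637545, sinh=1.296747; start (x,ẋ)=(-0.102000, -0.256100) → end (x,ẋ)=(-0.231137, -0.683252)
phase 2: p=0.2633, T=0.351, ωT=1.255281, cosh=1.896910, sinh=1.611915; start (x,ẋ)=(-0.231137, -0.683252) → end (x,ẋ)=(-0.982559, -4.146344)

1 0.3010 -0.2311 -0.6833
2 0.6520 -0.9826 -4.1463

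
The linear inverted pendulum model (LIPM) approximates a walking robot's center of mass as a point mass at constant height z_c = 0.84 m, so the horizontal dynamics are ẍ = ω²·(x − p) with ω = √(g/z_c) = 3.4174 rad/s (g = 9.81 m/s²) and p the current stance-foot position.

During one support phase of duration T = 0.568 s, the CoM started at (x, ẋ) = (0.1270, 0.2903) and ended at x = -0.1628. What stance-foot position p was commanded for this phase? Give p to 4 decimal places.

ωT = 3.4174·0.568 = 1.941083; cosh(ωT) = 3.554921, sinh(ωT) = 3.411372
x(T) = p + (x₀−p)·cosh(ωT) + (ẋ₀/ω)·sinh(ωT) ⇒ p·(1 − cosh) = x(T) − x₀·cosh − (ẋ₀/ω)·sinh
numerator   = -0.1628 − (0.1270)·3.554921 − (0.2903/3.4174)·3.411372 = -0.904063
denominator = 1 − 3.554921 = -2.554921
p = -0.904063 / -2.554921 = 0.3539

p = 0.3539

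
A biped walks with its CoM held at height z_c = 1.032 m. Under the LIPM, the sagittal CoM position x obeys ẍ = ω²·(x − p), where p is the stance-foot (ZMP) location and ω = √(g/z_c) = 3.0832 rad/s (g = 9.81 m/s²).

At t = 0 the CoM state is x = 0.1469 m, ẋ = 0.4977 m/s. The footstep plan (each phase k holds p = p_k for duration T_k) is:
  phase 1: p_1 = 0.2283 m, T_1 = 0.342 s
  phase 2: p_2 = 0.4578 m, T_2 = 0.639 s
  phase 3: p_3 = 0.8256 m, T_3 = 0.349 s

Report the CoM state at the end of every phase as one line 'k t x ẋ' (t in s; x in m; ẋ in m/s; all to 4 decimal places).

phase 1: p=0.2283, T=0.342, ωT=1.054454, cosh=1.609396, sinh=1.261013; start (x,ẋ)=(0.146900, 0.497700) → end (x,ẋ)=(0.300852, 0.484517)
phase 2: p=0.4578, T=0.639, ωT=1.970165, cosh=3.655646, sinh=3.516212; start (x,ẋ)=(0.300852, 0.484517) → end (x,ẋ)=(0.436617, 0.069718)
phase 3: p=0.8256, T=0.349, ωT=1.076037, cosh=1.636988, sinh=1.296044; start (x,ẋ)=(0.436617, 0.069718) → end (x,ẋ)=(0.218146, -1.440234)

1 0.3420 0.3009 0.4845
2 0.9810 0.4366 0.0697
3 1.3300 0.2181 -1.4402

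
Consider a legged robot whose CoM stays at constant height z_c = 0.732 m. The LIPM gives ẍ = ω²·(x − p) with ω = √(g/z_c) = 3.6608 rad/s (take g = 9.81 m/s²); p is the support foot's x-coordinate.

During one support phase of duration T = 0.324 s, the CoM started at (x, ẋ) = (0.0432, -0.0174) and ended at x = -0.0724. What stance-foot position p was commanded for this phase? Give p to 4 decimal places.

p = 0.1806

ωT = 3.6608·0.324 = 1.186099; cosh(ωT) = 1.789847, sinh(ωT) = 1.484437
x(T) = p + (x₀−p)·cosh(ωT) + (ẋ₀/ω)·sinh(ωT) ⇒ p·(1 − cosh) = x(T) − x₀·cosh − (ẋ₀/ω)·sinh
numerator   = -0.0724 − (0.0432)·1.789847 − (-0.0174/3.6608)·1.484437 = -0.142666
denominator = 1 − 1.789847 = -0.789847
p = -0.142666 / -0.789847 = 0.1806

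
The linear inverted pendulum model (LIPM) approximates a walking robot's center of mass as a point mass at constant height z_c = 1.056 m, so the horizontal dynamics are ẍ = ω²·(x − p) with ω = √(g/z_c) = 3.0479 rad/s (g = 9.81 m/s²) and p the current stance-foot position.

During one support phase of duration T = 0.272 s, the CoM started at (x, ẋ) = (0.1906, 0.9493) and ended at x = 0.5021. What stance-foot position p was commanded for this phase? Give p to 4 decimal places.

p = 0.1283

ωT = 3.0479·0.272 = 0.829029; cosh(ωT) = 1.363783, sinh(ωT) = 0.927310
x(T) = p + (x₀−p)·cosh(ωT) + (ẋ₀/ω)·sinh(ωT) ⇒ p·(1 − cosh) = x(T) − x₀·cosh − (ẋ₀/ω)·sinh
numerator   = 0.5021 − (0.1906)·1.363783 − (0.9493/3.0479)·0.927310 = -0.046657
denominator = 1 − 1.363783 = -0.363783
p = -0.046657 / -0.363783 = 0.1283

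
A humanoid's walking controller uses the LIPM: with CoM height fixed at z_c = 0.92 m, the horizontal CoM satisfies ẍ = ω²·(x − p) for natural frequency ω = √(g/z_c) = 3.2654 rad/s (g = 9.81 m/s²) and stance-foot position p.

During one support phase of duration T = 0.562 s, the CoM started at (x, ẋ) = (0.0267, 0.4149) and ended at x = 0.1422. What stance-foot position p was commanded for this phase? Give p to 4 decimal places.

p = 0.1498

ωT = 3.2654·0.562 = 1.835155; cosh(ωT) = 3.212846, sinh(ωT) = 3.053258
x(T) = p + (x₀−p)·cosh(ωT) + (ẋ₀/ω)·sinh(ωT) ⇒ p·(1 − cosh) = x(T) − x₀·cosh − (ẋ₀/ω)·sinh
numerator   = 0.1422 − (0.0267)·3.212846 − (0.4149/3.2654)·3.053258 = -0.331528
denominator = 1 − 3.212846 = -2.212846
p = -0.331528 / -2.212846 = 0.1498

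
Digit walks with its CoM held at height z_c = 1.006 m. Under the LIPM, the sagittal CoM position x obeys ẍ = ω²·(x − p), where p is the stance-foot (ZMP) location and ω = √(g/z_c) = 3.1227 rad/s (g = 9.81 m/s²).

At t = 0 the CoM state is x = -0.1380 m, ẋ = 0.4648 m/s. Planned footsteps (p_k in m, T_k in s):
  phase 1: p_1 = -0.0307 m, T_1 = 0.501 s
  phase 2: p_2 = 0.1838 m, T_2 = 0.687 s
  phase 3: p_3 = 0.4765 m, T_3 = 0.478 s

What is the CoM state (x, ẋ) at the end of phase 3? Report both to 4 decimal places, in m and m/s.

phase 1: p=-0.0307, T=0.501, ωT=1.564473, cosh=2.494676, sinh=2.285478; start (x,ẋ)=(-0.138000, 0.464800) → end (x,ẋ)=(0.041804, 0.393740)
phase 2: p=0.1838, T=0.687, ωT=2.145295, cosh=4.330797, sinh=4.213764; start (x,ẋ)=(0.041804, 0.393740) → end (x,ẋ)=(0.100158, -0.163214)
phase 3: p=0.4765, T=0.478, ωT=1.492651, cosh=2.336824, sinh=2.112048; start (x,ẋ)=(0.100158, -0.163214) → end (x,ẋ)=(-0.513335, -2.863487)

x = -0.5133, ẋ = -2.8635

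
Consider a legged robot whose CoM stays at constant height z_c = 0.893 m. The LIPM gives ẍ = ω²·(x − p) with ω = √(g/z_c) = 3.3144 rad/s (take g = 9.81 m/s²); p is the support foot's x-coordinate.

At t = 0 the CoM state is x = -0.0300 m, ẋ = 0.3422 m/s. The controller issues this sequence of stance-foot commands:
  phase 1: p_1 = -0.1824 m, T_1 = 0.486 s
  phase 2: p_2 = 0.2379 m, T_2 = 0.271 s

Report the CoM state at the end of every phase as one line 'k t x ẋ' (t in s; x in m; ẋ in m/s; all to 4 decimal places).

1 0.4860 0.4625 2.1049
2 0.7570 1.2096 3.7748

phase 1: p=-0.1824, T=0.486, ωT=1.610798, cosh=2.603268, sinh=2.403539; start (x,ẋ)=(-0.030000, 0.342200) → end (x,ẋ)=(0.462495, 2.104901)
phase 2: p=0.2379, T=0.271, ωT=0.898202, cosh=1.431243, sinh=1.023942; start (x,ẋ)=(0.462495, 2.104901) → end (x,ẋ)=(1.209633, 3.774845)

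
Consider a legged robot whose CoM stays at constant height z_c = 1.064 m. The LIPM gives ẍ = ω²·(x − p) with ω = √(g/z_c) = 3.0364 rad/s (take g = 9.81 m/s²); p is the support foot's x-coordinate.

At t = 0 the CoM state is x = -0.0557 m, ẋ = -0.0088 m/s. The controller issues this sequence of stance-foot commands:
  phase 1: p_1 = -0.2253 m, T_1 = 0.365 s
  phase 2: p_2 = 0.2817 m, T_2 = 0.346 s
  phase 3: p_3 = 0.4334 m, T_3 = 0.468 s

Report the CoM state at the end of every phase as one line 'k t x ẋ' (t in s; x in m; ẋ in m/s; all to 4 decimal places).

phase 1: p=-0.2253, T=0.365, ωT=1.108286, cosh=1.679643, sinh=1.349519; start (x,ẋ)=(-0.055700, -0.008800) → end (x,ẋ)=(0.055656, 0.680185)
phase 2: p=0.2817, T=0.346, ωT=1.050594, cosh=1.604540, sinh=1.254810; start (x,ẋ)=(0.055656, 0.680185) → end (x,ẋ)=(0.200095, 0.230135)
phase 3: p=0.4334, T=0.468, ωT=1.421035, cosh=2.191435, sinh=1.949971; start (x,ẋ)=(0.200095, 0.230135) → end (x,ẋ)=(0.069918, -0.877051)

1 0.3650 0.0557 0.6802
2 0.7110 0.2001 0.2301
3 1.1790 0.0699 -0.8771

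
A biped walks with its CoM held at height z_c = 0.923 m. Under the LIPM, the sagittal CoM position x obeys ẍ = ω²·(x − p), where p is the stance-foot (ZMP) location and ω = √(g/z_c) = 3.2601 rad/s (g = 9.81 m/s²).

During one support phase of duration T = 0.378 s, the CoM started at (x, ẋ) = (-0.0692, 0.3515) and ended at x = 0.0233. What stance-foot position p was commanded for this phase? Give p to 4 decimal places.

p = 0.0199

ωT = 3.2601·0.378 = 1.232318; cosh(ωT) = 1.860392, sinh(ωT) = 1.568776
x(T) = p + (x₀−p)·cosh(ωT) + (ẋ₀/ω)·sinh(ωT) ⇒ p·(1 − cosh) = x(T) − x₀·cosh − (ẋ₀/ω)·sinh
numerator   = 0.0233 − (-0.0692)·1.860392 − (0.3515/3.2601)·1.568776 = -0.017104
denominator = 1 − 1.860392 = -0.860392
p = -0.017104 / -0.860392 = 0.0199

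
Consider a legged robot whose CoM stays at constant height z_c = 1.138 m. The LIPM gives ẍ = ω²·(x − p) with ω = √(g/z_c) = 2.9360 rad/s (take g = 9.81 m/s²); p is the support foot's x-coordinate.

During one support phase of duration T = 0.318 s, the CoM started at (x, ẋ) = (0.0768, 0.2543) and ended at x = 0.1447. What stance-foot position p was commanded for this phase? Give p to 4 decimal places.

p = 0.1307

ωT = 2.9360·0.318 = 0.933648; cosh(ωT) = 1.468444, sinh(ωT) = 1.075327
x(T) = p + (x₀−p)·cosh(ωT) + (ẋ₀/ω)·sinh(ωT) ⇒ p·(1 − cosh) = x(T) − x₀·cosh − (ẋ₀/ω)·sinh
numerator   = 0.1447 − (0.0768)·1.468444 − (0.2543/2.9360)·1.075327 = -0.061215
denominator = 1 − 1.468444 = -0.468444
p = -0.061215 / -0.468444 = 0.1307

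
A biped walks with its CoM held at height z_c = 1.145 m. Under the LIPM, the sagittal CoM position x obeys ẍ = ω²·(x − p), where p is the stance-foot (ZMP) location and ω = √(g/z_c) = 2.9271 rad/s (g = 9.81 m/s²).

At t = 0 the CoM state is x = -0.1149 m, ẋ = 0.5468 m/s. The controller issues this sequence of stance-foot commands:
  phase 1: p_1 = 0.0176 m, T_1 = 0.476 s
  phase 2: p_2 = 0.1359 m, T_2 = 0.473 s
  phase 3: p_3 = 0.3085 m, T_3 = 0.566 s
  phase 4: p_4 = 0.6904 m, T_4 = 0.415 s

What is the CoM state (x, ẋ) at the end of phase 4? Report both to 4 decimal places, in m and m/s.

phase 1: p=0.0176, T=0.476, ωT=1.393300, cosh=2.138187, sinh=1.889932; start (x,ẋ)=(-0.114900, 0.546800) → end (x,ẋ)=(0.087341, 0.436168)
phase 2: p=0.1359, T=0.473, ωT=1.384518, cosh=2.121673, sinh=1.871229; start (x,ẋ)=(0.087341, 0.436168) → end (x,ẋ)=(0.311706, 0.659435)
phase 3: p=0.3085, T=0.566, ωT=1.656739, cosh=2.716473, sinh=2.525713; start (x,ẋ)=(0.311706, 0.659435) → end (x,ẋ)=(0.886217, 1.815039)
phase 4: p=0.6904, T=0.415, ωT=1.214746, cosh=1.833113, sinh=1.536327; start (x,ẋ)=(0.886217, 1.815039) → end (x,ẋ)=(2.002002, 4.207756)

x = 2.0020, ẋ = 4.2078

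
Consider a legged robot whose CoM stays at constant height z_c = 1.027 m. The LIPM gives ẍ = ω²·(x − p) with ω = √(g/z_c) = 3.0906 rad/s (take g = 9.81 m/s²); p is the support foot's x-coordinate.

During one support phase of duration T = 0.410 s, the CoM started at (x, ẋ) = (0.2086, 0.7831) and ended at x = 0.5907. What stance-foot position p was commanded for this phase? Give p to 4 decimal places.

p = 0.2436

ωT = 3.0906·0.410 = 1.267146; cosh(ωT) = 1.916169, sinh(ωT) = 1.634535
x(T) = p + (x₀−p)·cosh(ωT) + (ẋ₀/ω)·sinh(ωT) ⇒ p·(1 − cosh) = x(T) − x₀·cosh − (ẋ₀/ω)·sinh
numerator   = 0.5907 − (0.2086)·1.916169 − (0.7831/3.0906)·1.634535 = -0.223173
denominator = 1 − 1.916169 = -0.916169
p = -0.223173 / -0.916169 = 0.2436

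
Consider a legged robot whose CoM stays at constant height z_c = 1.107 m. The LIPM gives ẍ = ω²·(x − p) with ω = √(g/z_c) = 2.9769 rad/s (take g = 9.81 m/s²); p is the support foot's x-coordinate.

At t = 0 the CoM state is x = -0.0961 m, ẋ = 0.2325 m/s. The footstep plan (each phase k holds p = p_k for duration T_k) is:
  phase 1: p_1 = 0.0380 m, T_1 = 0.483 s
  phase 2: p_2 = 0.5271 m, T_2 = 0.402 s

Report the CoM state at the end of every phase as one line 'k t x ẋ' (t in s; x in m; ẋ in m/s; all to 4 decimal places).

phase 1: p=0.0380, T=0.483, ωT=1.437843, cosh=2.224520, sinh=1.987080; start (x,ẋ)=(-0.096100, 0.232500) → end (x,ẋ)=(-0.105114, -0.276046)
phase 2: p=0.5271, T=0.402, ωT=1.196714, cosh=1.805705, sinh=1.503519; start (x,ẋ)=(-0.105114, -0.276046) → end (x,ẋ)=(-0.753913, -3.328140)

1 0.4830 -0.1051 -0.2760
2 0.8850 -0.7539 -3.3281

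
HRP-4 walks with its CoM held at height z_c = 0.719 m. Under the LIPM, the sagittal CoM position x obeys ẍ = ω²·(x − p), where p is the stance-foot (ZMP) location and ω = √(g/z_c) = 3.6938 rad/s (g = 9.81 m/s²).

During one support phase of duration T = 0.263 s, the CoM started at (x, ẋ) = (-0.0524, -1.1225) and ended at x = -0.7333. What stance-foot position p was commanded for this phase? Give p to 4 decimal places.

p = 0.6082

ωT = 3.6938·0.263 = 0.971469; cosh(ωT) = 1.510175, sinh(ωT) = 1.131649
x(T) = p + (x₀−p)·cosh(ωT) + (ẋ₀/ω)·sinh(ωT) ⇒ p·(1 − cosh) = x(T) − x₀·cosh − (ẋ₀/ω)·sinh
numerator   = -0.7333 − (-0.0524)·1.510175 − (-1.1225/3.6938)·1.131649 = -0.310273
denominator = 1 − 1.510175 = -0.510175
p = -0.310273 / -0.510175 = 0.6082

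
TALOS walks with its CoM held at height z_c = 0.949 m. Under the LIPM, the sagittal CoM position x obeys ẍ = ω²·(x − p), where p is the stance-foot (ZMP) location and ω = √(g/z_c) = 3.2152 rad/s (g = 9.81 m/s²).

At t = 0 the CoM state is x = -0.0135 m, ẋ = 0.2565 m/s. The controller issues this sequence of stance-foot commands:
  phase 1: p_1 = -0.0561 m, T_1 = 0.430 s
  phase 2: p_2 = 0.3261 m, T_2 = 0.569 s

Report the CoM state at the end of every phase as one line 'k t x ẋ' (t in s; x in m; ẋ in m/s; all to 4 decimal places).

1 0.4300 0.1831 0.7990
2 0.9990 0.6233 1.1574

phase 1: p=-0.0561, T=0.430, ωT=1.382536, cosh=2.117968, sinh=1.867027; start (x,ẋ)=(-0.013500, 0.256500) → end (x,ẋ)=(0.183072, 0.798981)
phase 2: p=0.3261, T=0.569, ωT=1.829449, cosh=3.195477, sinh=3.034975; start (x,ẋ)=(0.183072, 0.798981) → end (x,ẋ)=(0.623251, 1.157448)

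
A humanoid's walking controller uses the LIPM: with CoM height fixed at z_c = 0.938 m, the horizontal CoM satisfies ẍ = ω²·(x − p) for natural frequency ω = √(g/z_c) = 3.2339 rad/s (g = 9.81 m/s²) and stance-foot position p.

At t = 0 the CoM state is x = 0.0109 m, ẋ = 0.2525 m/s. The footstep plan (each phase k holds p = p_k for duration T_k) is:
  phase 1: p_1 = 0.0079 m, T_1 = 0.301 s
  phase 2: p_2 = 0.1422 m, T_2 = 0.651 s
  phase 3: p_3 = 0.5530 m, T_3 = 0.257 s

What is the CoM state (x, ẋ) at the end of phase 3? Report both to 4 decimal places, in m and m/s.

x = 0.7445, ẋ = 1.2258

phase 1: p=0.0079, T=0.301, ωT=0.973404, cosh=1.512367, sinh=1.134572; start (x,ẋ)=(0.010900, 0.252500) → end (x,ẋ)=(0.101023, 0.392880)
phase 2: p=0.1422, T=0.651, ωT=2.105269, cosh=4.165562, sinh=4.043749; start (x,ẋ)=(0.101023, 0.392880) → end (x,ẋ)=(0.461943, 1.098097)
phase 3: p=0.5530, T=0.257, ωT=0.831112, cosh=1.365718, sinh=0.930153; start (x,ẋ)=(0.461943, 1.098097) → end (x,ẋ)=(0.744483, 1.225790)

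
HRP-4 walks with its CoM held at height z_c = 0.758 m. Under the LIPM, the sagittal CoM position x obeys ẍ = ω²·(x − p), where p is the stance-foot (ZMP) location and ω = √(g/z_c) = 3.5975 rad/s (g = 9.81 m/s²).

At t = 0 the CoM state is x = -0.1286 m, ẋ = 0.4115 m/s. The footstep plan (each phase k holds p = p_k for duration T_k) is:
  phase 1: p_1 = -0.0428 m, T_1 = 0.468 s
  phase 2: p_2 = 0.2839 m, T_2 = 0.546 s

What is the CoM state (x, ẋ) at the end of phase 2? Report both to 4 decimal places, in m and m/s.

phase 1: p=-0.0428, T=0.468, ωT=1.683630, cosh=2.785383, sinh=2.599685; start (x,ẋ)=(-0.128600, 0.411500) → end (x,ẋ)=(0.015579, 0.343752)
phase 2: p=0.2839, T=0.546, ωT=1.964235, cosh=3.634860, sinh=3.494597; start (x,ẋ)=(0.015579, 0.343752) → end (x,ẋ)=(-0.357490, -2.123789)

x = -0.3575, ẋ = -2.1238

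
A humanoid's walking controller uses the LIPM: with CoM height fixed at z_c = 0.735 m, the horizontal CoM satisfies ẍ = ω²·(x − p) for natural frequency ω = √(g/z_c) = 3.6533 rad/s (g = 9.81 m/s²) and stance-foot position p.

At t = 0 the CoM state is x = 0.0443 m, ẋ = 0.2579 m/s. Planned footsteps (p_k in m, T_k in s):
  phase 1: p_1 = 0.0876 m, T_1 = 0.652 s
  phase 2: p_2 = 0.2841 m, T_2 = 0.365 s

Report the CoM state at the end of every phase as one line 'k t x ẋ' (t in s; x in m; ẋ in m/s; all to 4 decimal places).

phase 1: p=0.0876, T=0.652, ωT=2.381952, cosh=5.459190, sinh=5.366820; start (x,ẋ)=(0.044300, 0.257900) → end (x,ẋ)=(0.230081, 0.558959)
phase 2: p=0.2841, T=0.365, ωT=1.333454, cosh=2.028846, sinh=1.765281; start (x,ẋ)=(0.230081, 0.558959) → end (x,ẋ)=(0.444593, 0.785667)

1 0.6520 0.2301 0.5590
2 1.0170 0.4446 0.7857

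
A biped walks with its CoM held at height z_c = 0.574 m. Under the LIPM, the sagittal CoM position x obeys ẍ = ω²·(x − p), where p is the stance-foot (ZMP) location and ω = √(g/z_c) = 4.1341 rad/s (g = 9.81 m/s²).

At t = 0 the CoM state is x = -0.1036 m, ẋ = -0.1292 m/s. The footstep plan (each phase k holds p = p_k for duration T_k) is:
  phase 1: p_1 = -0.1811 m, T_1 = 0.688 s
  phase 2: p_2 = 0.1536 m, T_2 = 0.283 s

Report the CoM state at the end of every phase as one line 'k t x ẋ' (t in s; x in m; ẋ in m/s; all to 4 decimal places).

phase 1: p=-0.1811, T=0.688, ωT=2.844261, cosh=8.623513, sinh=8.565335; start (x,ẋ)=(-0.103600, -0.129200) → end (x,ẋ)=(0.219536, 1.630114)
phase 2: p=0.1536, T=0.283, ωT=1.169950, cosh=1.766107, sinh=1.455725; start (x,ẋ)=(0.219536, 1.630114) → end (x,ẋ)=(0.844056, 3.275766)

1 0.6880 0.2195 1.6301
2 0.9710 0.8441 3.2758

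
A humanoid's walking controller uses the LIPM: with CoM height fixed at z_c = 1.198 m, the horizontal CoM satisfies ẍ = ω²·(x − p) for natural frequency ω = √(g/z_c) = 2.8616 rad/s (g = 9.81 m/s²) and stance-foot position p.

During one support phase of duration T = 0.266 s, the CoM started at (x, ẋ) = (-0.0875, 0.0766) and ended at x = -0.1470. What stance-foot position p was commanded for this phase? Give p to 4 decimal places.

ωT = 2.8616·0.266 = 0.761186; cosh(ωT) = 1.303963, sinh(ωT) = 0.836850
x(T) = p + (x₀−p)·cosh(ωT) + (ẋ₀/ω)·sinh(ωT) ⇒ p·(1 − cosh) = x(T) − x₀·cosh − (ẋ₀/ω)·sinh
numerator   = -0.1470 − (-0.0875)·1.303963 − (0.0766/2.8616)·0.836850 = -0.055304
denominator = 1 − 1.303963 = -0.303963
p = -0.055304 / -0.303963 = 0.1819

p = 0.1819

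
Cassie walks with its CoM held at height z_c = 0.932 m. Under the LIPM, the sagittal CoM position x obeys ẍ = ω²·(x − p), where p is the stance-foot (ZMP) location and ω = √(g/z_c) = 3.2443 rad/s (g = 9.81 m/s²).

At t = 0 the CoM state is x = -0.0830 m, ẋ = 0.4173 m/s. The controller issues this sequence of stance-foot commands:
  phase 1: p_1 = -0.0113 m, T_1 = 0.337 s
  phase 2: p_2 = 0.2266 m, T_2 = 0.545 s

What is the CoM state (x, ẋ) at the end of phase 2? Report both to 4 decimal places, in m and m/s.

phase 1: p=-0.0113, T=0.337, ωT=1.093329, cosh=1.659646, sinh=1.324547; start (x,ẋ)=(-0.083000, 0.417300) → end (x,ẋ)=(0.040074, 0.384459)
phase 2: p=0.2266, T=0.545, ωT=1.768144, cosh=3.015307, sinh=2.844657; start (x,ẋ)=(0.040074, 0.384459) → end (x,ẋ)=(0.001267, -0.562172)

x = 0.0013, ẋ = -0.5622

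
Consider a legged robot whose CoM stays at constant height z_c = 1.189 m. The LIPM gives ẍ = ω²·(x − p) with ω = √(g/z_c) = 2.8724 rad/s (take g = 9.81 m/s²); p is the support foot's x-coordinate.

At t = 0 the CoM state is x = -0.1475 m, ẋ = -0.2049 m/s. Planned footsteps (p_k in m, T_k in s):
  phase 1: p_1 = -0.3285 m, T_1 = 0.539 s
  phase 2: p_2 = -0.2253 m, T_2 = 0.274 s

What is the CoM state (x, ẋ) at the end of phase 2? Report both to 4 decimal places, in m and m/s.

phase 1: p=-0.3285, T=0.539, ωT=1.548224, cosh=2.457867, sinh=2.245241; start (x,ẋ)=(-0.147500, -0.204900) → end (x,ẋ)=(-0.043788, 0.663694)
phase 2: p=-0.2253, T=0.274, ωT=0.787038, cosh=1.326035, sinh=0.870844; start (x,ẋ)=(-0.043788, 0.663694) → end (x,ẋ)=(0.216607, 1.334117)

x = 0.2166, ẋ = 1.3341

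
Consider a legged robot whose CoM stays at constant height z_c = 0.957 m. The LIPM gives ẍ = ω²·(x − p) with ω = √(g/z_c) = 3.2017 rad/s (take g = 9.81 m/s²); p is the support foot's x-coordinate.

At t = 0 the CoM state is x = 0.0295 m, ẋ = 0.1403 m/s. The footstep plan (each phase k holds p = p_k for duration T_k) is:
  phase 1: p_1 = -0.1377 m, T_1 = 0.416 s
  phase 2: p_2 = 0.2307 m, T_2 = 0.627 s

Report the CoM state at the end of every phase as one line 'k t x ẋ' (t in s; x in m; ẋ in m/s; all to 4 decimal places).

1 0.4160 0.2783 1.2276
2 1.0430 1.8124 5.2086

phase 1: p=-0.1377, T=0.416, ωT=1.331907, cosh=2.026117, sinh=1.762144; start (x,ẋ)=(0.029500, 0.140300) → end (x,ẋ)=(0.278285, 1.227583)
phase 2: p=0.2307, T=0.627, ωT=2.007466, cosh=3.789379, sinh=3.655050; start (x,ẋ)=(0.278285, 1.227583) → end (x,ẋ)=(1.812421, 5.208631)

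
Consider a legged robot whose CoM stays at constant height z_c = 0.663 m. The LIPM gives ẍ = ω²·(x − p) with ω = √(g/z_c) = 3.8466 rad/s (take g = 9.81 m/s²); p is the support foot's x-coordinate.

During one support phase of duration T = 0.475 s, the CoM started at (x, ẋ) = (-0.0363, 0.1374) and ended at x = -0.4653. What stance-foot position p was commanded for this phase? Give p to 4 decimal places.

ωT = 3.8466·0.475 = 1.827135; cosh(ωT) = 3.188463, sinh(ωT) = 3.027589
x(T) = p + (x₀−p)·cosh(ωT) + (ẋ₀/ω)·sinh(ωT) ⇒ p·(1 − cosh) = x(T) − x₀·cosh − (ẋ₀/ω)·sinh
numerator   = -0.4653 − (-0.0363)·3.188463 − (0.1374/3.8466)·3.027589 = -0.457704
denominator = 1 − 3.188463 = -2.188463
p = -0.457704 / -2.188463 = 0.2091

p = 0.2091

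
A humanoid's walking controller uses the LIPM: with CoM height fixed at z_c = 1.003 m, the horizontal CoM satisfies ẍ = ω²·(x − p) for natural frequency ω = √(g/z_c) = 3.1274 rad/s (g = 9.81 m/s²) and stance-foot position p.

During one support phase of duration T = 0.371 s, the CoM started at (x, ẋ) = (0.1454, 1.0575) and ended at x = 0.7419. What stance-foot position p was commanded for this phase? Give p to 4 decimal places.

p = -0.0009

ωT = 3.1274·0.371 = 1.160265; cosh(ωT) = 1.752091, sinh(ωT) = 1.438689
x(T) = p + (x₀−p)·cosh(ωT) + (ẋ₀/ω)·sinh(ωT) ⇒ p·(1 − cosh) = x(T) − x₀·cosh − (ẋ₀/ω)·sinh
numerator   = 0.7419 − (0.1454)·1.752091 − (1.0575/3.1274)·1.438689 = 0.000667
denominator = 1 − 1.752091 = -0.752091
p = 0.000667 / -0.752091 = -0.0009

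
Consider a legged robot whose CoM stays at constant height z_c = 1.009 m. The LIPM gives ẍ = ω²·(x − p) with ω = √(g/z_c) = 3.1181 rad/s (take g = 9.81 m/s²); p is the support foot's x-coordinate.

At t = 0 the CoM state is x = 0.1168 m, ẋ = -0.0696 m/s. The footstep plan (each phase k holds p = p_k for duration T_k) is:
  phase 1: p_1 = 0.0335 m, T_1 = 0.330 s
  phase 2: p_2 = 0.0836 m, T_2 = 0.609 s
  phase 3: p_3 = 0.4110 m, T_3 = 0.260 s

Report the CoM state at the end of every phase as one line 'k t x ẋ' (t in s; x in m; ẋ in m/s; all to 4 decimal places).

1 0.3300 0.1377 0.2072
2 0.9390 0.4852 1.2579
3 1.1990 0.8750 1.9031

phase 1: p=0.0335, T=0.330, ωT=1.028973, cosh=1.577782, sinh=1.220408; start (x,ẋ)=(0.116800, -0.069600) → end (x,ẋ)=(0.137688, 0.207172)
phase 2: p=0.0836, T=0.609, ωT=1.898923, cosh=3.414213, sinh=3.264484; start (x,ẋ)=(0.137688, 0.207172) → end (x,ẋ)=(0.485167, 1.257894)
phase 3: p=0.4110, T=0.260, ωT=0.810706, cosh=1.347020, sinh=0.902476; start (x,ẋ)=(0.485167, 1.257894) → end (x,ẋ)=(0.874978, 1.903115)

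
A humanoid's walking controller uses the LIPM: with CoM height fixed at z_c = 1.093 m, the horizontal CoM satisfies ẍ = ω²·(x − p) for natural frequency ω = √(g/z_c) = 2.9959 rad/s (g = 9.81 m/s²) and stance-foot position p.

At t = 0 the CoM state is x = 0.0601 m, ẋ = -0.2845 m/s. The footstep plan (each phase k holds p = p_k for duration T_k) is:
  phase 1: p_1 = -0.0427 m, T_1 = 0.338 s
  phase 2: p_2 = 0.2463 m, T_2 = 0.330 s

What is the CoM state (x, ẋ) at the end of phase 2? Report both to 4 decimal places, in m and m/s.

phase 1: p=-0.0427, T=0.338, ωT=1.012614, cosh=1.558028, sinh=1.194760; start (x,ẋ)=(0.060100, -0.284500) → end (x,ẋ)=(0.004007, -0.075299)
phase 2: p=0.2463, T=0.330, ωT=0.988647, cosh=1.529838, sinh=1.157758; start (x,ẋ)=(0.004007, -0.075299) → end (x,ẋ)=(-0.153468, -0.955594)

x = -0.1535, ẋ = -0.9556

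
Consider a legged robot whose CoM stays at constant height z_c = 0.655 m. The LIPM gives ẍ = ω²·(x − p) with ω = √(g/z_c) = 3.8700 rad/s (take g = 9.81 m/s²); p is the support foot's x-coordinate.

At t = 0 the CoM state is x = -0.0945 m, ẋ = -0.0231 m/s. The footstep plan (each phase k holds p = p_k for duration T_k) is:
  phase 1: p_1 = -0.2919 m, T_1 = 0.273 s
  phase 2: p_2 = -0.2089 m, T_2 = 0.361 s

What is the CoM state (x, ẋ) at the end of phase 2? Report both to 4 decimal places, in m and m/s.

phase 1: p=-0.2919, T=0.273, ωT=1.056510, cosh=1.611991, sinh=1.264324; start (x,ẋ)=(-0.094500, -0.023100) → end (x,ẋ)=(0.018760, 0.928628)
phase 2: p=-0.2089, T=0.361, ωT=1.397070, cosh=2.145328, sinh=1.898008; start (x,ẋ)=(0.018760, 0.928628) → end (x,ẋ)=(0.734944, 3.664443)

x = 0.7349, ẋ = 3.6644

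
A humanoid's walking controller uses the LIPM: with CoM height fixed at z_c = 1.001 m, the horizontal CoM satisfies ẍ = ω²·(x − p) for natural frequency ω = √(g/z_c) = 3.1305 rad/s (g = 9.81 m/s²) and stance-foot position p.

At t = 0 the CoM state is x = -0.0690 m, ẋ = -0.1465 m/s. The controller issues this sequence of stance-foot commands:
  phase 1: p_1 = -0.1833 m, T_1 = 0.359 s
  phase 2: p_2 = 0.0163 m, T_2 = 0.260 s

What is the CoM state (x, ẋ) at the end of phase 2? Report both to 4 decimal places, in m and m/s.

x = -0.0072, ẋ = 0.1307

phase 1: p=-0.1833, T=0.359, ωT=1.123849, cosh=1.700851, sinh=1.375824; start (x,ẋ)=(-0.069000, -0.146500) → end (x,ẋ)=(-0.053278, 0.243118)
phase 2: p=0.0163, T=0.260, ωT=0.813930, cosh=1.349936, sinh=0.906823; start (x,ẋ)=(-0.053278, 0.243118) → end (x,ẋ)=(-0.007201, 0.130674)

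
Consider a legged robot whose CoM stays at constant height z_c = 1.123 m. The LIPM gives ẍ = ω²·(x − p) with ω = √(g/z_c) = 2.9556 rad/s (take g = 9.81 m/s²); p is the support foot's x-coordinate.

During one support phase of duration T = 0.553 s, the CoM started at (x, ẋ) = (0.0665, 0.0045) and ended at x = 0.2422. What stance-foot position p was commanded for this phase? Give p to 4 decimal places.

p = -0.0370

ωT = 2.9556·0.553 = 1.634447; cosh(ωT) = 2.660841, sinh(ωT) = 2.465780
x(T) = p + (x₀−p)·cosh(ωT) + (ẋ₀/ω)·sinh(ωT) ⇒ p·(1 − cosh) = x(T) − x₀·cosh − (ẋ₀/ω)·sinh
numerator   = 0.2422 − (0.0665)·2.660841 − (0.0045/2.9556)·2.465780 = 0.061500
denominator = 1 − 2.660841 = -1.660841
p = 0.061500 / -1.660841 = -0.0370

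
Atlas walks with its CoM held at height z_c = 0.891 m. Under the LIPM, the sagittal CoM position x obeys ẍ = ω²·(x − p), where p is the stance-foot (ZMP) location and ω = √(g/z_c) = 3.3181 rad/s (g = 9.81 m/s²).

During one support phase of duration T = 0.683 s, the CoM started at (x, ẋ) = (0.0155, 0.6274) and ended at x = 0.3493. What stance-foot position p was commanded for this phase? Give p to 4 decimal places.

p = 0.1622

ωT = 3.3181·0.683 = 2.266262; cosh(ωT) = 4.873494, sinh(ωT) = 4.769795
x(T) = p + (x₀−p)·cosh(ωT) + (ẋ₀/ω)·sinh(ωT) ⇒ p·(1 − cosh) = x(T) − x₀·cosh − (ẋ₀/ω)·sinh
numerator   = 0.3493 − (0.0155)·4.873494 − (0.6274/3.3181)·4.769795 = -0.628132
denominator = 1 − 4.873494 = -3.873494
p = -0.628132 / -3.873494 = 0.1622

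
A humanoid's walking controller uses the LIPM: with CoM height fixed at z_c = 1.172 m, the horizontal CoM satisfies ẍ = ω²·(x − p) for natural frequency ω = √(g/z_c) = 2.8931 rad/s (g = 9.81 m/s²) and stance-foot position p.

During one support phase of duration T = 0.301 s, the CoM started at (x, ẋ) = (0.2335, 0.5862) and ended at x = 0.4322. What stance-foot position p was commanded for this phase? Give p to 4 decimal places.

p = 0.2357

ωT = 2.8931·0.301 = 0.870823; cosh(ωT) = 1.403742, sinh(ωT) = 0.985135
x(T) = p + (x₀−p)·cosh(ωT) + (ẋ₀/ω)·sinh(ωT) ⇒ p·(1 − cosh) = x(T) − x₀·cosh − (ẋ₀/ω)·sinh
numerator   = 0.4322 − (0.2335)·1.403742 − (0.5862/2.8931)·0.985135 = -0.095182
denominator = 1 − 1.403742 = -0.403742
p = -0.095182 / -0.403742 = 0.2357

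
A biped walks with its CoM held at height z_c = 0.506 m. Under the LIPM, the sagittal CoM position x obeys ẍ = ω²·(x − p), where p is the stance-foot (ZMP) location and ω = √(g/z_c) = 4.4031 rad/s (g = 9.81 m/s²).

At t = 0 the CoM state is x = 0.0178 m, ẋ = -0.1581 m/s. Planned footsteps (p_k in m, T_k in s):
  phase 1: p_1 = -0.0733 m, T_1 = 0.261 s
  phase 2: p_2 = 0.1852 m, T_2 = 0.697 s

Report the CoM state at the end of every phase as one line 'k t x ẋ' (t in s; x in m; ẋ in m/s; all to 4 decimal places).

phase 1: p=-0.0733, T=0.261, ωT=1.149209, cosh=1.736292, sinh=1.419404; start (x,ẋ)=(0.017800, -0.158100) → end (x,ẋ)=(0.033910, 0.294847)
phase 2: p=0.1852, T=0.697, ωT=3.068961, cosh=10.782998, sinh=10.736528; start (x,ẋ)=(0.033910, 0.294847) → end (x,ẋ)=(-0.727200, -3.972734)

1 0.2610 0.0339 0.2948
2 0.9580 -0.7272 -3.9727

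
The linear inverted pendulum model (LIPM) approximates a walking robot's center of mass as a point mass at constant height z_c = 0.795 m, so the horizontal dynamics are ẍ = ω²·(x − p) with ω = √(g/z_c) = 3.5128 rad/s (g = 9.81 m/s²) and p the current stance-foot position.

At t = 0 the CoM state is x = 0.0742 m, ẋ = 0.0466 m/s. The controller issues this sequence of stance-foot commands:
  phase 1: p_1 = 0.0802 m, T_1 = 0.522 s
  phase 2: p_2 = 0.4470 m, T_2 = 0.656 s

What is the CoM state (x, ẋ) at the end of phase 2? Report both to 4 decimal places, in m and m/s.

x = -1.1811, ẋ = -5.5894

phase 1: p=0.0802, T=0.522, ωT=1.833682, cosh=3.208352, sinh=3.048528; start (x,ẋ)=(0.074200, 0.046600) → end (x,ẋ)=(0.101391, 0.085256)
phase 2: p=0.4470, T=0.656, ωT=2.304397, cosh=5.058976, sinh=4.959157; start (x,ẋ)=(0.101391, 0.085256) → end (x,ẋ)=(-1.181069, -5.589384)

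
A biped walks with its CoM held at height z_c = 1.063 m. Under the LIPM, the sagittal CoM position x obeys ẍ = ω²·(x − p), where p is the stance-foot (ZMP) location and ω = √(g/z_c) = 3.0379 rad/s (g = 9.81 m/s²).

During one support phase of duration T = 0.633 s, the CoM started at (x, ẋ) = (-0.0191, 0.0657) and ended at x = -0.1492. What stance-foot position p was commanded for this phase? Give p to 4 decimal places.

p = 0.0621

ωT = 3.0379·0.633 = 1.922991; cosh(ωT) = 3.493779, sinh(ωT) = 3.347610
x(T) = p + (x₀−p)·cosh(ωT) + (ẋ₀/ω)·sinh(ωT) ⇒ p·(1 − cosh) = x(T) − x₀·cosh − (ẋ₀/ω)·sinh
numerator   = -0.1492 − (-0.0191)·3.493779 − (0.0657/3.0379)·3.347610 = -0.154867
denominator = 1 − 3.493779 = -2.493779
p = -0.154867 / -2.493779 = 0.0621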